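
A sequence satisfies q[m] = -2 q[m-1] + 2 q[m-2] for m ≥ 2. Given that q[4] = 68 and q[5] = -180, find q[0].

7

Rearranging, q[m-2] = (q[m] + 2 q[m-1]) / 2.
q[3] = (-180 + 2·68) / 2 = -44/2 = -22
q[2] = (68 + 2·(-22)) / 2 = 24/2 = 12
q[1] = (-22 + 2·12) / 2 = 2/2 = 1
q[0] = (12 + 2·1) / 2 = 14/2 = 7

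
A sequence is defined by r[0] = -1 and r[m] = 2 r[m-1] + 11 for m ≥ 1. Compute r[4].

149

r[1] = 2*(-1) + 11 = 9
r[2] = 2*9 + 11 = 29
r[3] = 2*29 + 11 = 69
r[4] = 2*69 + 11 = 149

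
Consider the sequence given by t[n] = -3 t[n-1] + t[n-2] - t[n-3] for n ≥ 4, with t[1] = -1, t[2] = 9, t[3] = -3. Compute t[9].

-8873

t[4] = -3(-3) + 9 - (-1) = 19
t[5] = -3(19) + (-3) - 9 = -69
t[6] = -3(-69) + 19 - (-3) = 229
t[7] = -3(229) + (-69) - 19 = -775
t[8] = -3(-775) + 229 - (-69) = 2623
t[9] = -3(2623) + (-775) - 229 = -8873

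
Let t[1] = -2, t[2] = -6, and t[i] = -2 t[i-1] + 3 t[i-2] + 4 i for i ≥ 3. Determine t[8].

t[3] = -2·(-6) + 3·(-2) + 12 = 18
t[4] = -2·18 + 3·(-6) + 16 = -38
t[5] = -2·(-38) + 3·18 + 20 = 150
t[6] = -2·150 + 3·(-38) + 24 = -390
t[7] = -2·(-390) + 3·150 + 28 = 1258
t[8] = -2·1258 + 3·(-390) + 32 = -3654

-3654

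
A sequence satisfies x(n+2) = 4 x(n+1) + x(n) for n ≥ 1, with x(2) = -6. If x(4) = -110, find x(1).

-2

Let x(1) = v.
x(3) = -24 + v
x(4) = -102 + 4v
So -102 + 4v = -110, giving v = -2.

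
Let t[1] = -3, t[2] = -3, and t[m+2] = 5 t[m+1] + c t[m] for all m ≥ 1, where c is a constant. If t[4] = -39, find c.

-2

t[3] = -15 - 3c
t[4] = -75 - 18c
So -75 - 18c = -39, giving c = -2.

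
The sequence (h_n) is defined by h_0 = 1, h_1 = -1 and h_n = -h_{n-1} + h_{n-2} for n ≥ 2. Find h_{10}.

h_2 = -(-1) + 1 = 2
h_3 = -2 + (-1) = -3
h_4 = -(-3) + 2 = 5
h_5 = -5 + (-3) = -8
h_6 = -(-8) + 5 = 13
h_7 = -13 + (-8) = -21
h_8 = -(-21) + 13 = 34
h_9 = -34 + (-21) = -55
h_{10} = -(-55) + 34 = 89

89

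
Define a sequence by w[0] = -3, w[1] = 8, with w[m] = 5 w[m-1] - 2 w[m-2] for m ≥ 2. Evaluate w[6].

w[2] = 5*8 - 2*(-3) = 46
w[3] = 5*46 - 2*8 = 214
w[4] = 5*214 - 2*46 = 978
w[5] = 5*978 - 2*214 = 4462
w[6] = 5*4462 - 2*978 = 20354

20354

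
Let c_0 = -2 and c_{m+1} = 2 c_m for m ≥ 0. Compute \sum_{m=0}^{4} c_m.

c_1 = 2*(-2) = -4
c_2 = 2*(-4) = -8
c_3 = 2*(-8) = -16
c_4 = 2*(-16) = -32
Sum = (-2) + (-4) + (-8) + (-16) + (-32) = -62

-62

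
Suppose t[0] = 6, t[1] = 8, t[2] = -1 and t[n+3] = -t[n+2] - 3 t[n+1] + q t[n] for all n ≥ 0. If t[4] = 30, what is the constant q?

2

t[3] = -23 + 6q
t[4] = 26 + 2q
So 26 + 2q = 30, giving q = 2.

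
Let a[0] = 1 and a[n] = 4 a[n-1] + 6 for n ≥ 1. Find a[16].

The fixed point is 6/(1 - 4) = -2, so a[n] + 2 = 4(a[n-1] + 2).
Hence a[n] = 3·4^n - 2.
a[16] = 3·4^{16} - 2 = 3·4294967296 - 2 = 12884901886.

12884901886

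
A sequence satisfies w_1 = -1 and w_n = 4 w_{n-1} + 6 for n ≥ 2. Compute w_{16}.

1073741822

The fixed point is 6/(1 - 4) = -2, so w_n + 2 = 4(w_{n-1} + 2).
Hence w_n = 1·4^{n-1} - 2.
w_{16} = 1·4^{15} - 2 = 1·1073741824 - 2 = 1073741822.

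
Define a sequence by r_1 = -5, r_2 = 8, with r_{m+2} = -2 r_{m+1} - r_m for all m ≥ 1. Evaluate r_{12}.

r_3 = -2·8 - (-5) = -11
r_4 = -2·(-11) - 8 = 14
r_5 = -2·14 - (-11) = -17
r_6 = -2·(-17) - 14 = 20
r_7 = -2·20 - (-17) = -23
r_8 = -2·(-23) - 20 = 26
r_9 = -2·26 - (-23) = -29
r_{10} = -2·(-29) - 26 = 32
r_{11} = -2·32 - (-29) = -35
r_{12} = -2·(-35) - 32 = 38

38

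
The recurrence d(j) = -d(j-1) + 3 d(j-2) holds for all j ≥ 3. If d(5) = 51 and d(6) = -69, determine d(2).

Rearranging, d(j-2) = (d(j) + d(j-1)) / 3.
d(4) = (-69 + 51) / 3 = -18/3 = -6
d(3) = (51 + (-6)) / 3 = 45/3 = 15
d(2) = (-6 + 15) / 3 = 9/3 = 3

3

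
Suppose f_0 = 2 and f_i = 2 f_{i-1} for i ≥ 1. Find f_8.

512

f_1 = 2*2 = 4
f_2 = 2*4 = 8
f_3 = 2*8 = 16
f_4 = 2*16 = 32
f_5 = 2*32 = 64
f_6 = 2*64 = 128
f_7 = 2*128 = 256
f_8 = 2*256 = 512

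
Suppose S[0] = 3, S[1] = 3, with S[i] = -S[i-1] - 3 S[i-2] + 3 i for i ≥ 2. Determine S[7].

129

S[2] = -3 - 3*3 + 6 = -6
S[3] = -(-6) - 3*3 + 9 = 6
S[4] = -6 - 3*(-6) + 12 = 24
S[5] = -24 - 3*6 + 15 = -27
S[6] = -(-27) - 3*24 + 18 = -27
S[7] = -(-27) - 3*(-27) + 21 = 129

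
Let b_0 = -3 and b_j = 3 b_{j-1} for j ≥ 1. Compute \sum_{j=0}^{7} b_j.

b_1 = 3(-3) = -9
b_2 = 3(-9) = -27
b_3 = 3(-27) = -81
b_4 = 3(-81) = -243
b_5 = 3(-243) = -729
b_6 = 3(-729) = -2187
b_7 = 3(-2187) = -6561
Sum = (-3) + (-9) + (-27) + (-81) + (-243) + (-729) + (-2187) + (-6561) = -9840

-9840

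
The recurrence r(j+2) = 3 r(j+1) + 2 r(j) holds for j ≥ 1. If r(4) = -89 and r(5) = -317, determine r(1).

Rearranging, r(j-2) = (r(j) - 3 r(j-1)) / 2.
r(3) = (-317 - 3·(-89)) / 2 = -50/2 = -25
r(2) = (-89 - 3·(-25)) / 2 = -14/2 = -7
r(1) = (-25 - 3·(-7)) / 2 = -4/2 = -2

-2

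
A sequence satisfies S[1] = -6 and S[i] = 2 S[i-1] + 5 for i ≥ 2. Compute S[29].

-268435461

The fixed point is 5/(1 - 2) = -5, so S[i] + 5 = 2(S[i-1] + 5).
Hence S[i] = -1·2^{i-1} - 5.
S[29] = -1·2^{28} - 5 = -1·268435456 - 5 = -268435461.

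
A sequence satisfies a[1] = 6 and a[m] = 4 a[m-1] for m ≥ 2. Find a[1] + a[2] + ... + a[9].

524286

a[2] = 4·6 = 24
a[3] = 4·24 = 96
a[4] = 4·96 = 384
a[5] = 4·384 = 1536
a[6] = 4·1536 = 6144
a[7] = 4·6144 = 24576
a[8] = 4·24576 = 98304
a[9] = 4·98304 = 393216
Sum = 6 + 24 + 96 + 384 + 1536 + 6144 + 24576 + 98304 + 393216 = 524286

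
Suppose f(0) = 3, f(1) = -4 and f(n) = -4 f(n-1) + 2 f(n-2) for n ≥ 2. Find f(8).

f(2) = -4·(-4) + 2·3 = 22
f(3) = -4·22 + 2·(-4) = -96
f(4) = -4·(-96) + 2·22 = 428
f(5) = -4·428 + 2·(-96) = -1904
f(6) = -4·(-1904) + 2·428 = 8472
f(7) = -4·8472 + 2·(-1904) = -37696
f(8) = -4·(-37696) + 2·8472 = 167728

167728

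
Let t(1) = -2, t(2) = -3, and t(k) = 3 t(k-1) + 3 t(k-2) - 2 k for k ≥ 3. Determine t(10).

t(3) = 3*(-3) + 3*(-2) - 6 = -21
t(4) = 3*(-21) + 3*(-3) - 8 = -80
t(5) = 3*(-80) + 3*(-21) - 10 = -313
t(6) = 3*(-313) + 3*(-80) - 12 = -1191
t(7) = 3*(-1191) + 3*(-313) - 14 = -4526
t(8) = 3*(-4526) + 3*(-1191) - 16 = -17167
t(9) = 3*(-17167) + 3*(-4526) - 18 = -65097
t(10) = 3*(-65097) + 3*(-17167) - 20 = -246812

-246812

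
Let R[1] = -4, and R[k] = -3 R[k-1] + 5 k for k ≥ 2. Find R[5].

R[2] = -3*(-4) + 10 = 22
R[3] = -3*22 + 15 = -51
R[4] = -3*(-51) + 20 = 173
R[5] = -3*173 + 25 = -494

-494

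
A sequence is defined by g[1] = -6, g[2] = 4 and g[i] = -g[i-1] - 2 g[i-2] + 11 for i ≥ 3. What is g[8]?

-76

g[3] = -4 - 2(-6) + 11 = 19
g[4] = -19 - 2(4) + 11 = -16
g[5] = -(-16) - 2(19) + 11 = -11
g[6] = -(-11) - 2(-16) + 11 = 54
g[7] = -54 - 2(-11) + 11 = -21
g[8] = -(-21) - 2(54) + 11 = -76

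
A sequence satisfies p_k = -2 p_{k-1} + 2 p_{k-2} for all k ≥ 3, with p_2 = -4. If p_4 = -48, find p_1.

Let p_1 = x.
p_3 = 8 + 2x
p_4 = -24 - 4x
So -24 - 4x = -48, giving x = 6.

6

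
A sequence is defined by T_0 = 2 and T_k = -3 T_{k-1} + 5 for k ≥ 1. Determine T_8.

T_1 = -3*2 + 5 = -1
T_2 = -3*(-1) + 5 = 8
T_3 = -3*8 + 5 = -19
T_4 = -3*(-19) + 5 = 62
T_5 = -3*62 + 5 = -181
T_6 = -3*(-181) + 5 = 548
T_7 = -3*548 + 5 = -1639
T_8 = -3*(-1639) + 5 = 4922

4922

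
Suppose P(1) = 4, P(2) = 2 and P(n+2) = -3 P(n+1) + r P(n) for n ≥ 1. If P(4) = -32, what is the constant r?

P(3) = -6 + 4r
P(4) = 18 - 10r
So 18 - 10r = -32, giving r = 5.

5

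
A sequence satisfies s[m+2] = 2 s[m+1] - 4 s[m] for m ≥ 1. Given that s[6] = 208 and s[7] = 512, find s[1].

Rearranging, s[m-2] = (s[m] - 2 s[m-1]) / -4.
s[5] = (512 - 2(208)) / -4 = 96/-4 = -24
s[4] = (208 - 2(-24)) / -4 = 256/-4 = -64
s[3] = (-24 - 2(-64)) / -4 = 104/-4 = -26
s[2] = (-64 - 2(-26)) / -4 = -12/-4 = 3
s[1] = (-26 - 2(3)) / -4 = -32/-4 = 8

8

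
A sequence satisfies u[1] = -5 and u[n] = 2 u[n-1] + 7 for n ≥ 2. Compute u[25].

The fixed point is 7/(1 - 2) = -7, so u[n] + 7 = 2(u[n-1] + 7).
Hence u[n] = 2·2^{n-1} - 7.
u[25] = 2·2^{24} - 7 = 2·16777216 - 7 = 33554425.

33554425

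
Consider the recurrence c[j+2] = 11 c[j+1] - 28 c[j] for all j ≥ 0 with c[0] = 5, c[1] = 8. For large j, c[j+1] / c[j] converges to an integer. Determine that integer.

7

The characteristic equation is r^2 - 11r + 28 = 0, which factors as (r - 7)(r - 4) = 0.
So the roots are 7 and 4. Since |7| > |4| and the coefficient of 7^j is non-zero, the ratio tends to 7.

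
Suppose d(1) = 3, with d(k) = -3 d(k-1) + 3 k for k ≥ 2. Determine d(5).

141

d(2) = -3(3) + 6 = -3
d(3) = -3(-3) + 9 = 18
d(4) = -3(18) + 12 = -42
d(5) = -3(-42) + 15 = 141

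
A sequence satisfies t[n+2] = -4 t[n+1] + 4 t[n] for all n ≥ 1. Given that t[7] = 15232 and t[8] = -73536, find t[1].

7

Rearranging, t[n-2] = (t[n] + 4 t[n-1]) / 4.
t[6] = (-73536 + 4·15232) / 4 = -12608/4 = -3152
t[5] = (15232 + 4·(-3152)) / 4 = 2624/4 = 656
t[4] = (-3152 + 4·656) / 4 = -528/4 = -132
t[3] = (656 + 4·(-132)) / 4 = 128/4 = 32
t[2] = (-132 + 4·32) / 4 = -4/4 = -1
t[1] = (32 + 4·(-1)) / 4 = 28/4 = 7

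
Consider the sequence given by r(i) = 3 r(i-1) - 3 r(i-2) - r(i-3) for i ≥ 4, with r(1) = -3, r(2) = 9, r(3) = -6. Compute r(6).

-219

r(4) = 3*(-6) - 3*9 - (-3) = -42
r(5) = 3*(-42) - 3*(-6) - 9 = -117
r(6) = 3*(-117) - 3*(-42) - (-6) = -219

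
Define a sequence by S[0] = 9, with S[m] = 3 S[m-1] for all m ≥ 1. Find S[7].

S[1] = 3*9 = 27
S[2] = 3*27 = 81
S[3] = 3*81 = 243
S[4] = 3*243 = 729
S[5] = 3*729 = 2187
S[6] = 3*2187 = 6561
S[7] = 3*6561 = 19683

19683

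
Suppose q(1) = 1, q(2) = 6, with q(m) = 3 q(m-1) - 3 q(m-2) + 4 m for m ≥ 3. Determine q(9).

q(3) = 3(6) - 3(1) + 12 = 27
q(4) = 3(27) - 3(6) + 16 = 79
q(5) = 3(79) - 3(27) + 20 = 176
q(6) = 3(176) - 3(79) + 24 = 315
q(7) = 3(315) - 3(176) + 28 = 445
q(8) = 3(445) - 3(315) + 32 = 422
q(9) = 3(422) - 3(445) + 36 = -33

-33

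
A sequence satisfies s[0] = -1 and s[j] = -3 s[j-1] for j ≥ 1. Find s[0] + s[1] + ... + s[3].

20

s[1] = -3*(-1) = 3
s[2] = -3*3 = -9
s[3] = -3*(-9) = 27
Sum = (-1) + 3 + (-9) + 27 = 20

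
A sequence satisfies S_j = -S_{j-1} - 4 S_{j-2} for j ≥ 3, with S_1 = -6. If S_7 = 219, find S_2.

-3

Let S_2 = w.
S_3 = 24 - w
S_4 = -24 - 3w
S_5 = -72 + 7w
S_6 = 168 + 5w
S_7 = 120 - 33w
So 120 - 33w = 219, giving w = -3.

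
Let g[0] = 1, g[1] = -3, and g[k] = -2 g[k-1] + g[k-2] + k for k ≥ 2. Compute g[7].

g[2] = -2*(-3) + 1 + 2 = 9
g[3] = -2*9 + (-3) + 3 = -18
g[4] = -2*(-18) + 9 + 4 = 49
g[5] = -2*49 + (-18) + 5 = -111
g[6] = -2*(-111) + 49 + 6 = 277
g[7] = -2*277 + (-111) + 7 = -658

-658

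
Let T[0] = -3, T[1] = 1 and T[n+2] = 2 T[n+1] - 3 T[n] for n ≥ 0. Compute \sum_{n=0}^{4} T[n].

T[2] = 2(1) - 3(-3) = 11
T[3] = 2(11) - 3(1) = 19
T[4] = 2(19) - 3(11) = 5
Sum = (-3) + 1 + 11 + 19 + 5 = 33

33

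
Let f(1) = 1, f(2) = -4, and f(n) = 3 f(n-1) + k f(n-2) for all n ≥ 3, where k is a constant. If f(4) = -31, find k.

-5

f(3) = -12 + k
f(4) = -36 - k
So -36 - k = -31, giving k = -5.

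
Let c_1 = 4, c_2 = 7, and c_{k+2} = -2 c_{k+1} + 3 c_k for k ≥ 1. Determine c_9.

c_3 = -2·7 + 3·4 = -2
c_4 = -2·(-2) + 3·7 = 25
c_5 = -2·25 + 3·(-2) = -56
c_6 = -2·(-56) + 3·25 = 187
c_7 = -2·187 + 3·(-56) = -542
c_8 = -2·(-542) + 3·187 = 1645
c_9 = -2·1645 + 3·(-542) = -4916

-4916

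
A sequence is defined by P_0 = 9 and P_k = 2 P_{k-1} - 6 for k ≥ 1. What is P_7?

P_1 = 2·9 - 6 = 12
P_2 = 2·12 - 6 = 18
P_3 = 2·18 - 6 = 30
P_4 = 2·30 - 6 = 54
P_5 = 2·54 - 6 = 102
P_6 = 2·102 - 6 = 198
P_7 = 2·198 - 6 = 390

390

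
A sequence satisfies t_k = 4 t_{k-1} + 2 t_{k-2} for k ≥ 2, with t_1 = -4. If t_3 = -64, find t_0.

Let t_0 = v.
t_2 = -16 + 2v
t_3 = -72 + 8v
So -72 + 8v = -64, giving v = 1.

1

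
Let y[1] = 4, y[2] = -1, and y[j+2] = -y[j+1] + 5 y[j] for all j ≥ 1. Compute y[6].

-261

y[3] = -(-1) + 5(4) = 21
y[4] = -21 + 5(-1) = -26
y[5] = -(-26) + 5(21) = 131
y[6] = -131 + 5(-26) = -261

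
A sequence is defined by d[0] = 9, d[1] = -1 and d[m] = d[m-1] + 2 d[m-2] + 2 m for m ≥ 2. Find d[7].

d[2] = (-1) + 2*9 + 4 = 21
d[3] = 21 + 2*(-1) + 6 = 25
d[4] = 25 + 2*21 + 8 = 75
d[5] = 75 + 2*25 + 10 = 135
d[6] = 135 + 2*75 + 12 = 297
d[7] = 297 + 2*135 + 14 = 581

581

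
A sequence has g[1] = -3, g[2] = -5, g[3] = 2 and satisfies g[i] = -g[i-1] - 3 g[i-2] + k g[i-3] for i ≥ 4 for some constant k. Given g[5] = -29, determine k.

g[4] = 13 - 3k
g[5] = -19 - 2k
So -19 - 2k = -29, giving k = 5.

5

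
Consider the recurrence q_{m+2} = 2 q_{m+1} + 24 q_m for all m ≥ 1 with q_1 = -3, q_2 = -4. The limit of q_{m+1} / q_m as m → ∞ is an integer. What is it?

The characteristic equation is r^2 - 2r - 24 = 0, which factors as (r - 6)(r + 4) = 0.
So the roots are 6 and -4. Since |6| > |-4| and the coefficient of 6^m is non-zero, the ratio tends to 6.

6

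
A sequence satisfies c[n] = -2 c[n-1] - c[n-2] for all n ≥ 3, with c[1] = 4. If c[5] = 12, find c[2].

-6

Let c[2] = z.
c[3] = -4 - 2z
c[4] = 8 + 3z
c[5] = -12 - 4z
So -12 - 4z = 12, giving z = -6.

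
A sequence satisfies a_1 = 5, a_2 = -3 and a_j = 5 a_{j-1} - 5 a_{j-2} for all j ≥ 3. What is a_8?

-35875

a_3 = 5*(-3) - 5*5 = -40
a_4 = 5*(-40) - 5*(-3) = -185
a_5 = 5*(-185) - 5*(-40) = -725
a_6 = 5*(-725) - 5*(-185) = -2700
a_7 = 5*(-2700) - 5*(-725) = -9875
a_8 = 5*(-9875) - 5*(-2700) = -35875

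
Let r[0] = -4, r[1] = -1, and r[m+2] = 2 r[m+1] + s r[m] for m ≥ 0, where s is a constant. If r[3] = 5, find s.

-1

r[2] = -2 - 4s
r[3] = -4 - 9s
So -4 - 9s = 5, giving s = -1.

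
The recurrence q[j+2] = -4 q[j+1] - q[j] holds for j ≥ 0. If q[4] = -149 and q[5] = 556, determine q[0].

Rearranging, q[j-2] = -(q[j] + 4 q[j-1]).
q[3] = -(556 + 4(-149)) = 40
q[2] = -(-149 + 4(40)) = -11
q[1] = -(40 + 4(-11)) = 4
q[0] = -(-11 + 4(4)) = -5

-5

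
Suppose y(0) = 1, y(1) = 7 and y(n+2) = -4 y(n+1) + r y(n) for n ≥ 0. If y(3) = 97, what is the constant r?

-5

y(2) = -28 + r
y(3) = 112 + 3r
So 112 + 3r = 97, giving r = -5.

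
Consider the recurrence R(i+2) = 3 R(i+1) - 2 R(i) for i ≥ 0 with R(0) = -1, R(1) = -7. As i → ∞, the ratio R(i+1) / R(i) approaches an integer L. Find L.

The characteristic equation is r^2 - 3r + 2 = 0, which factors as (r - 2)(r - 1) = 0.
So the roots are 2 and 1. Since |2| > |1| and the coefficient of 2^i is non-zero, the ratio tends to 2.

2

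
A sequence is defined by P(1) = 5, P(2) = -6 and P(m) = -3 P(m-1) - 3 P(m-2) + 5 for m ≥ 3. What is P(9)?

-196

P(3) = -3(-6) - 3(5) + 5 = 8
P(4) = -3(8) - 3(-6) + 5 = -1
P(5) = -3(-1) - 3(8) + 5 = -16
P(6) = -3(-16) - 3(-1) + 5 = 56
P(7) = -3(56) - 3(-16) + 5 = -115
P(8) = -3(-115) - 3(56) + 5 = 182
P(9) = -3(182) - 3(-115) + 5 = -196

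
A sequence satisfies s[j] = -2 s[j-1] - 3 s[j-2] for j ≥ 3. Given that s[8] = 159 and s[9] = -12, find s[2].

3

Rearranging, s[j-2] = (s[j] + 2 s[j-1]) / -3.
s[7] = (-12 + 2·159) / -3 = 306/-3 = -102
s[6] = (159 + 2·(-102)) / -3 = -45/-3 = 15
s[5] = (-102 + 2·15) / -3 = -72/-3 = 24
s[4] = (15 + 2·24) / -3 = 63/-3 = -21
s[3] = (24 + 2·(-21)) / -3 = -18/-3 = 6
s[2] = (-21 + 2·6) / -3 = -9/-3 = 3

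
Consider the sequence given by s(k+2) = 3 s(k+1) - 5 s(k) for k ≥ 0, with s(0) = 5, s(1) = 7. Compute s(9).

s(2) = 3·7 - 5·5 = -4
s(3) = 3·(-4) - 5·7 = -47
s(4) = 3·(-47) - 5·(-4) = -121
s(5) = 3·(-121) - 5·(-47) = -128
s(6) = 3·(-128) - 5·(-121) = 221
s(7) = 3·221 - 5·(-128) = 1303
s(8) = 3·1303 - 5·221 = 2804
s(9) = 3·2804 - 5·1303 = 1897

1897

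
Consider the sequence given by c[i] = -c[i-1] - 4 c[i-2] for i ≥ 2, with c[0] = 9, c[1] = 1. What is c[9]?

-4455

c[2] = -1 - 4(9) = -37
c[3] = -(-37) - 4(1) = 33
c[4] = -33 - 4(-37) = 115
c[5] = -115 - 4(33) = -247
c[6] = -(-247) - 4(115) = -213
c[7] = -(-213) - 4(-247) = 1201
c[8] = -1201 - 4(-213) = -349
c[9] = -(-349) - 4(1201) = -4455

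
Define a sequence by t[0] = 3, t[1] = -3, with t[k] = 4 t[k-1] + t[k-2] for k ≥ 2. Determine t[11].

-4038807

t[2] = 4(-3) + 3 = -9
t[3] = 4(-9) + (-3) = -39
t[4] = 4(-39) + (-9) = -165
t[5] = 4(-165) + (-39) = -699
t[6] = 4(-699) + (-165) = -2961
t[7] = 4(-2961) + (-699) = -12543
t[8] = 4(-12543) + (-2961) = -53133
t[9] = 4(-53133) + (-12543) = -225075
t[10] = 4(-225075) + (-53133) = -953433
t[11] = 4(-953433) + (-225075) = -4038807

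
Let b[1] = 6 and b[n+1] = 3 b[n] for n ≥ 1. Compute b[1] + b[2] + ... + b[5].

726

b[2] = 3(6) = 18
b[3] = 3(18) = 54
b[4] = 3(54) = 162
b[5] = 3(162) = 486
Sum = 6 + 18 + 54 + 162 + 486 = 726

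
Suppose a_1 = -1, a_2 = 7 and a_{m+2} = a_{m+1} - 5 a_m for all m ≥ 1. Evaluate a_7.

a_3 = 7 - 5(-1) = 12
a_4 = 12 - 5(7) = -23
a_5 = (-23) - 5(12) = -83
a_6 = (-83) - 5(-23) = 32
a_7 = 32 - 5(-83) = 447

447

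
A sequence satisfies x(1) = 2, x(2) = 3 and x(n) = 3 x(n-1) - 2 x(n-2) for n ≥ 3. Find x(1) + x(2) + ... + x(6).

69

x(3) = 3*3 - 2*2 = 5
x(4) = 3*5 - 2*3 = 9
x(5) = 3*9 - 2*5 = 17
x(6) = 3*17 - 2*9 = 33
Sum = 2 + 3 + 5 + 9 + 17 + 33 = 69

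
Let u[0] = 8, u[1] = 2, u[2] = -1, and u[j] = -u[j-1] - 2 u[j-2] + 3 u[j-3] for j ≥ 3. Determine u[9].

797

u[3] = -(-1) - 2(2) + 3(8) = 21
u[4] = -21 - 2(-1) + 3(2) = -13
u[5] = -(-13) - 2(21) + 3(-1) = -32
u[6] = -(-32) - 2(-13) + 3(21) = 121
u[7] = -121 - 2(-32) + 3(-13) = -96
u[8] = -(-96) - 2(121) + 3(-32) = -242
u[9] = -(-242) - 2(-96) + 3(121) = 797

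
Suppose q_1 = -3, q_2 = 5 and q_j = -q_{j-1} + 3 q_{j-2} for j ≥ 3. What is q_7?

q_3 = -5 + 3·(-3) = -14
q_4 = -(-14) + 3·5 = 29
q_5 = -29 + 3·(-14) = -71
q_6 = -(-71) + 3·29 = 158
q_7 = -158 + 3·(-71) = -371

-371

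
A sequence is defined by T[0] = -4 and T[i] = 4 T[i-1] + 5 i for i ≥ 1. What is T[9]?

T[1] = 4·(-4) + 5 = -11
T[2] = 4·(-11) + 10 = -34
T[3] = 4·(-34) + 15 = -121
T[4] = 4·(-121) + 20 = -464
T[5] = 4·(-464) + 25 = -1831
T[6] = 4·(-1831) + 30 = -7294
T[7] = 4·(-7294) + 35 = -29141
T[8] = 4·(-29141) + 40 = -116524
T[9] = 4·(-116524) + 45 = -466051

-466051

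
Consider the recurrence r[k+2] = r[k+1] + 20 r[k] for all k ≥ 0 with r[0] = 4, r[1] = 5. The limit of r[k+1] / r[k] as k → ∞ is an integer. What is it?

5

The characteristic equation is r^2 - r - 20 = 0, which factors as (r - 5)(r + 4) = 0.
So the roots are 5 and -4. Since |5| > |-4| and the coefficient of 5^k is non-zero, the ratio tends to 5.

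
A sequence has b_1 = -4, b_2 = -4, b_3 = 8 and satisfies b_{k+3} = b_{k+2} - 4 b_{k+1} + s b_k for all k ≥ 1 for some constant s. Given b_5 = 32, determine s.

b_4 = 24 - 4s
b_5 = -8 - 8s
So -8 - 8s = 32, giving s = -5.

-5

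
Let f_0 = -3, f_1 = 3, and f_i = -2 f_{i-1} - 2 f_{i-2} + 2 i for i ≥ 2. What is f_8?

-52

f_2 = -2*3 - 2*(-3) + 4 = 4
f_3 = -2*4 - 2*3 + 6 = -8
f_4 = -2*(-8) - 2*4 + 8 = 16
f_5 = -2*16 - 2*(-8) + 10 = -6
f_6 = -2*(-6) - 2*16 + 12 = -8
f_7 = -2*(-8) - 2*(-6) + 14 = 42
f_8 = -2*42 - 2*(-8) + 16 = -52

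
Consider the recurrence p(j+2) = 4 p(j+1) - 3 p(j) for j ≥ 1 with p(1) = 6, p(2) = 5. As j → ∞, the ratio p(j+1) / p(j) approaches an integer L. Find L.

3

The characteristic equation is r^2 - 4r + 3 = 0, which factors as (r - 3)(r - 1) = 0.
So the roots are 3 and 1. Since |3| > |1| and the coefficient of 3^j is non-zero, the ratio tends to 3.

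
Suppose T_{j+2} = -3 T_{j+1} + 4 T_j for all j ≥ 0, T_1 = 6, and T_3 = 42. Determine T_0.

Let T_0 = w.
T_2 = -18 + 4w
T_3 = 78 - 12w
So 78 - 12w = 42, giving w = 3.

3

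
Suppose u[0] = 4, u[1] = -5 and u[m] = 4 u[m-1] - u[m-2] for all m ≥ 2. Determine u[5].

u[2] = 4*(-5) - 4 = -24
u[3] = 4*(-24) - (-5) = -91
u[4] = 4*(-91) - (-24) = -340
u[5] = 4*(-340) - (-91) = -1269

-1269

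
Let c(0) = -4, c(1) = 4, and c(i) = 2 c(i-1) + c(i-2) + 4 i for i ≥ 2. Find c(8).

c(2) = 2·4 + (-4) + 8 = 12
c(3) = 2·12 + 4 + 12 = 40
c(4) = 2·40 + 12 + 16 = 108
c(5) = 2·108 + 40 + 20 = 276
c(6) = 2·276 + 108 + 24 = 684
c(7) = 2·684 + 276 + 28 = 1672
c(8) = 2·1672 + 684 + 32 = 4060

4060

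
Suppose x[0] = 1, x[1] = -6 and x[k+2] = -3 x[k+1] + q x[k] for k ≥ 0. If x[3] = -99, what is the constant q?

x[2] = 18 + q
x[3] = -54 - 9q
So -54 - 9q = -99, giving q = 5.

5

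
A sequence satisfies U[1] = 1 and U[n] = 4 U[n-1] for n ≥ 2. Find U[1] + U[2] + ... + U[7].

U[2] = 4*1 = 4
U[3] = 4*4 = 16
U[4] = 4*16 = 64
U[5] = 4*64 = 256
U[6] = 4*256 = 1024
U[7] = 4*1024 = 4096
Sum = 1 + 4 + 16 + 64 + 256 + 1024 + 4096 = 5461

5461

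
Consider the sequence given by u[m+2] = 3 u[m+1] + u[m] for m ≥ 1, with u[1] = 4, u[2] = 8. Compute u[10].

u[3] = 3(8) + 4 = 28
u[4] = 3(28) + 8 = 92
u[5] = 3(92) + 28 = 304
u[6] = 3(304) + 92 = 1004
u[7] = 3(1004) + 304 = 3316
u[8] = 3(3316) + 1004 = 10952
u[9] = 3(10952) + 3316 = 36172
u[10] = 3(36172) + 10952 = 119468

119468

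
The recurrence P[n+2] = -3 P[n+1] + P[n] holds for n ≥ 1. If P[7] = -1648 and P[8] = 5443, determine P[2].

Rearranging, P[n-2] = P[n] + 3 P[n-1].
P[6] = 5443 + 3*(-1648) = 499
P[5] = -1648 + 3*499 = -151
P[4] = 499 + 3*(-151) = 46
P[3] = -151 + 3*46 = -13
P[2] = 46 + 3*(-13) = 7

7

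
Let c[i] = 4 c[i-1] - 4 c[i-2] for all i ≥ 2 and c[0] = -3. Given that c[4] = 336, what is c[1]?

6

Let c[1] = x.
c[2] = 12 + 4x
c[3] = 48 + 12x
c[4] = 144 + 32x
So 144 + 32x = 336, giving x = 6.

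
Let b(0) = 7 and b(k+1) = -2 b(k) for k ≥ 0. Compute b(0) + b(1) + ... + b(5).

b(1) = -2*7 = -14
b(2) = -2*(-14) = 28
b(3) = -2*28 = -56
b(4) = -2*(-56) = 112
b(5) = -2*112 = -224
Sum = 7 + (-14) + 28 + (-56) + 112 + (-224) = -147

-147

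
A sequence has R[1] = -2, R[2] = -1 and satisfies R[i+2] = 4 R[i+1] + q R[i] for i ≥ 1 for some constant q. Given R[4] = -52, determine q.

4

R[3] = -4 - 2q
R[4] = -16 - 9q
So -16 - 9q = -52, giving q = 4.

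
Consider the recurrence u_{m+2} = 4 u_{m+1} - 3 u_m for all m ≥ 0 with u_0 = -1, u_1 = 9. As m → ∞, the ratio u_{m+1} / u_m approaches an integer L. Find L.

3

The characteristic equation is r^2 - 4r + 3 = 0, which factors as (r - 3)(r - 1) = 0.
So the roots are 3 and 1. Since |3| > |1| and the coefficient of 3^m is non-zero, the ratio tends to 3.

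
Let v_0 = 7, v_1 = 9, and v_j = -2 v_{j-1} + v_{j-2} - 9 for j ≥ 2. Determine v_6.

v_2 = -2*9 + 7 - 9 = -20
v_3 = -2*(-20) + 9 - 9 = 40
v_4 = -2*40 + (-20) - 9 = -109
v_5 = -2*(-109) + 40 - 9 = 249
v_6 = -2*249 + (-109) - 9 = -616

-616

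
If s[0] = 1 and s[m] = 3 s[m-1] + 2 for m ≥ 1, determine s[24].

The fixed point is 2/(1 - 3) = -1, so s[m] + 1 = 3(s[m-1] + 1).
Hence s[m] = 2·3^m - 1.
s[24] = 2·3^{24} - 1 = 2·282429536481 - 1 = 564859072961.

564859072961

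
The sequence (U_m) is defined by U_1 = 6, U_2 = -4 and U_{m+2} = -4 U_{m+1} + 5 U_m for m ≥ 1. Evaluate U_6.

-5204

U_3 = -4·(-4) + 5·6 = 46
U_4 = -4·46 + 5·(-4) = -204
U_5 = -4·(-204) + 5·46 = 1046
U_6 = -4·1046 + 5·(-204) = -5204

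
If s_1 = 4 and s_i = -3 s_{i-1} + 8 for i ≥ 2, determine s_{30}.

-137260754729764

The fixed point is 8/(1 + 3) = 2, so s_i - 2 = -3(s_{i-1} - 2).
Hence s_i = 2·(-3)^{i-1} + 2.
s_{30} = 2·(-3)^{29} + 2 = 2·-68630377364883 + 2 = -137260754729764.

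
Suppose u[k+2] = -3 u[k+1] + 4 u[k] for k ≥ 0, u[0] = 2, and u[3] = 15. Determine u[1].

Let u[1] = v.
u[2] = 8 - 3v
u[3] = -24 + 13v
So -24 + 13v = 15, giving v = 3.

3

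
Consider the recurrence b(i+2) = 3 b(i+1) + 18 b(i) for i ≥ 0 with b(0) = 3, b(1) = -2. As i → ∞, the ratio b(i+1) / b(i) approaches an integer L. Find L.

6

The characteristic equation is r^2 - 3r - 18 = 0, which factors as (r - 6)(r + 3) = 0.
So the roots are 6 and -3. Since |6| > |-3| and the coefficient of 6^i is non-zero, the ratio tends to 6.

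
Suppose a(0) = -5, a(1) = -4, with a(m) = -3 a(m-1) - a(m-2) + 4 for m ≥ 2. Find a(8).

a(2) = -3(-4) - (-5) + 4 = 21
a(3) = -3(21) - (-4) + 4 = -55
a(4) = -3(-55) - 21 + 4 = 148
a(5) = -3(148) - (-55) + 4 = -385
a(6) = -3(-385) - 148 + 4 = 1011
a(7) = -3(1011) - (-385) + 4 = -2644
a(8) = -3(-2644) - 1011 + 4 = 6925

6925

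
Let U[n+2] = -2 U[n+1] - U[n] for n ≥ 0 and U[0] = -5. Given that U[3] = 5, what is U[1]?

Let U[1] = z.
U[2] = 5 - 2z
U[3] = -10 + 3z
So -10 + 3z = 5, giving z = 5.

5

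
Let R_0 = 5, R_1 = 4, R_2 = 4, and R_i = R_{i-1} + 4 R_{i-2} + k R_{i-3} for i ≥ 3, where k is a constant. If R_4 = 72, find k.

R_3 = 20 + 5k
R_4 = 36 + 9k
So 36 + 9k = 72, giving k = 4.

4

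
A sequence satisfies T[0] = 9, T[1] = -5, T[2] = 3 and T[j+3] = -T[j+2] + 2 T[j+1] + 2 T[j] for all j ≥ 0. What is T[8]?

T[3] = -3 + 2*(-5) + 2*9 = 5
T[4] = -5 + 2*3 + 2*(-5) = -9
T[5] = -(-9) + 2*5 + 2*3 = 25
T[6] = -25 + 2*(-9) + 2*5 = -33
T[7] = -(-33) + 2*25 + 2*(-9) = 65
T[8] = -65 + 2*(-33) + 2*25 = -81

-81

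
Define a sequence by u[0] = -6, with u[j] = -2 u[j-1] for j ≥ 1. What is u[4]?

-96

u[1] = -2*(-6) = 12
u[2] = -2*12 = -24
u[3] = -2*(-24) = 48
u[4] = -2*48 = -96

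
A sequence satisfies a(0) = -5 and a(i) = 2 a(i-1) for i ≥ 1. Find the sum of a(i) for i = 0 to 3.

a(1) = 2·(-5) = -10
a(2) = 2·(-10) = -20
a(3) = 2·(-20) = -40
Sum = (-5) + (-10) + (-20) + (-40) = -75

-75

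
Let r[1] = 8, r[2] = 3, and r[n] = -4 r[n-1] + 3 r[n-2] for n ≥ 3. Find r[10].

r[3] = -4(3) + 3(8) = 12
r[4] = -4(12) + 3(3) = -39
r[5] = -4(-39) + 3(12) = 192
r[6] = -4(192) + 3(-39) = -885
r[7] = -4(-885) + 3(192) = 4116
r[8] = -4(4116) + 3(-885) = -19119
r[9] = -4(-19119) + 3(4116) = 88824
r[10] = -4(88824) + 3(-19119) = -412653

-412653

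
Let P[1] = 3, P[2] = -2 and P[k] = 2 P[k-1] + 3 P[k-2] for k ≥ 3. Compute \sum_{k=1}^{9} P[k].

2463

P[3] = 2(-2) + 3(3) = 5
P[4] = 2(5) + 3(-2) = 4
P[5] = 2(4) + 3(5) = 23
P[6] = 2(23) + 3(4) = 58
P[7] = 2(58) + 3(23) = 185
P[8] = 2(185) + 3(58) = 544
P[9] = 2(544) + 3(185) = 1643
Sum = 3 + (-2) + 5 + 4 + 23 + 58 + 185 + 544 + 1643 = 2463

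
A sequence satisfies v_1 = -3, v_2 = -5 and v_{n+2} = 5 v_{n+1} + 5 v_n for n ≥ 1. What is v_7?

-45375

v_3 = 5·(-5) + 5·(-3) = -40
v_4 = 5·(-40) + 5·(-5) = -225
v_5 = 5·(-225) + 5·(-40) = -1325
v_6 = 5·(-1325) + 5·(-225) = -7750
v_7 = 5·(-7750) + 5·(-1325) = -45375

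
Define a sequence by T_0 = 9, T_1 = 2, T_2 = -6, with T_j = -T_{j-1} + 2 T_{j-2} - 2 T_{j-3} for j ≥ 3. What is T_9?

108

T_3 = -(-6) + 2*2 - 2*9 = -8
T_4 = -(-8) + 2*(-6) - 2*2 = -8
T_5 = -(-8) + 2*(-8) - 2*(-6) = 4
T_6 = -4 + 2*(-8) - 2*(-8) = -4
T_7 = -(-4) + 2*4 - 2*(-8) = 28
T_8 = -28 + 2*(-4) - 2*4 = -44
T_9 = -(-44) + 2*28 - 2*(-4) = 108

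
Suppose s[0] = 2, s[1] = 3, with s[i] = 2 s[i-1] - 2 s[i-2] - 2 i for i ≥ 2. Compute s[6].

s[2] = 2·3 - 2·2 - 4 = -2
s[3] = 2·(-2) - 2·3 - 6 = -16
s[4] = 2·(-16) - 2·(-2) - 8 = -36
s[5] = 2·(-36) - 2·(-16) - 10 = -50
s[6] = 2·(-50) - 2·(-36) - 12 = -40

-40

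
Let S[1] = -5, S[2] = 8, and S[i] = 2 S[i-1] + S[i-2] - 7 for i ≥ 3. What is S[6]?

S[3] = 2(8) + (-5) - 7 = 4
S[4] = 2(4) + 8 - 7 = 9
S[5] = 2(9) + 4 - 7 = 15
S[6] = 2(15) + 9 - 7 = 32

32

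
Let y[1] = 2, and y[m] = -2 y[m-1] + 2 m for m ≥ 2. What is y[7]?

y[2] = -2*2 + 4 = 0
y[3] = -2*0 + 6 = 6
y[4] = -2*6 + 8 = -4
y[5] = -2*(-4) + 10 = 18
y[6] = -2*18 + 12 = -24
y[7] = -2*(-24) + 14 = 62

62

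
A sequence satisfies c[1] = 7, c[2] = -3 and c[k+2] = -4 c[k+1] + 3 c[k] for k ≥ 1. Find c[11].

6656001

c[3] = -4*(-3) + 3*7 = 33
c[4] = -4*33 + 3*(-3) = -141
c[5] = -4*(-141) + 3*33 = 663
c[6] = -4*663 + 3*(-141) = -3075
c[7] = -4*(-3075) + 3*663 = 14289
c[8] = -4*14289 + 3*(-3075) = -66381
c[9] = -4*(-66381) + 3*14289 = 308391
c[10] = -4*308391 + 3*(-66381) = -1432707
c[11] = -4*(-1432707) + 3*308391 = 6656001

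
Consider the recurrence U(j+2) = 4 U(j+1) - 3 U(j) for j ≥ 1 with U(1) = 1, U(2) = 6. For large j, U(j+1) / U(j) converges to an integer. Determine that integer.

3

The characteristic equation is r^2 - 4r + 3 = 0, which factors as (r - 3)(r - 1) = 0.
So the roots are 3 and 1. Since |3| > |1| and the coefficient of 3^j is non-zero, the ratio tends to 3.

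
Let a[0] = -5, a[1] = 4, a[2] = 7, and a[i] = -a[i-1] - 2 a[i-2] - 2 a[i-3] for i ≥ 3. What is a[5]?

a[3] = -7 - 2·4 - 2·(-5) = -5
a[4] = -(-5) - 2·7 - 2·4 = -17
a[5] = -(-17) - 2·(-5) - 2·7 = 13

13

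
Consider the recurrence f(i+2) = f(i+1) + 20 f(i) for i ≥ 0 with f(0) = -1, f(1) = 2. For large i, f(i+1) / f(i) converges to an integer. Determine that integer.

5

The characteristic equation is r^2 - r - 20 = 0, which factors as (r - 5)(r + 4) = 0.
So the roots are 5 and -4. Since |5| > |-4| and the coefficient of 5^i is non-zero, the ratio tends to 5.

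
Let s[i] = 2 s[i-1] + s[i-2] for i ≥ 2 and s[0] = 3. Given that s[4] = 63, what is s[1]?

4

Let s[1] = w.
s[2] = 3 + 2w
s[3] = 6 + 5w
s[4] = 15 + 12w
So 15 + 12w = 63, giving w = 4.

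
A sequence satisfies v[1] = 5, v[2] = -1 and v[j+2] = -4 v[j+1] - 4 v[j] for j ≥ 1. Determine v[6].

560

v[3] = -4·(-1) - 4·5 = -16
v[4] = -4·(-16) - 4·(-1) = 68
v[5] = -4·68 - 4·(-16) = -208
v[6] = -4·(-208) - 4·68 = 560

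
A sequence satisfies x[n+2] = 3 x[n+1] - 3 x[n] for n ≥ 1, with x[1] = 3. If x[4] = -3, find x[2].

Let x[2] = y.
x[3] = -9 + 3y
x[4] = -27 + 6y
So -27 + 6y = -3, giving y = 4.

4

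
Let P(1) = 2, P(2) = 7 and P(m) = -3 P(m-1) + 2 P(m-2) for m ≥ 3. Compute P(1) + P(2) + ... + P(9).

P(3) = -3*7 + 2*2 = -17
P(4) = -3*(-17) + 2*7 = 65
P(5) = -3*65 + 2*(-17) = -229
P(6) = -3*(-229) + 2*65 = 817
P(7) = -3*817 + 2*(-229) = -2909
P(8) = -3*(-2909) + 2*817 = 10361
P(9) = -3*10361 + 2*(-2909) = -36901
Sum = 2 + 7 + (-17) + 65 + (-229) + 817 + (-2909) + 10361 + (-36901) = -28804

-28804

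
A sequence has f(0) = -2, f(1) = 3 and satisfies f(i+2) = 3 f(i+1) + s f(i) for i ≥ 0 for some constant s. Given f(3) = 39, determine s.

-4

f(2) = 9 - 2s
f(3) = 27 - 3s
So 27 - 3s = 39, giving s = -4.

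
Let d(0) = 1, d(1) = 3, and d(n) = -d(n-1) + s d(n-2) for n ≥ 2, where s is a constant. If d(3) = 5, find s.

d(2) = -3 + s
d(3) = 3 + 2s
So 3 + 2s = 5, giving s = 1.

1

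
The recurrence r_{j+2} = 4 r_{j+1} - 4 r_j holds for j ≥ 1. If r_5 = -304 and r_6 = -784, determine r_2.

Rearranging, r_{j-2} = (r_j - 4 r_{j-1}) / -4.
r_4 = (-784 - 4·(-304)) / -4 = 432/-4 = -108
r_3 = (-304 - 4·(-108)) / -4 = 128/-4 = -32
r_2 = (-108 - 4·(-32)) / -4 = 20/-4 = -5

-5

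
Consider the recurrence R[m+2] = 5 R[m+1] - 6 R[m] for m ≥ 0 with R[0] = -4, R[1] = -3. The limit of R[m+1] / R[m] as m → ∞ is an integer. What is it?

The characteristic equation is r^2 - 5r + 6 = 0, which factors as (r - 3)(r - 2) = 0.
So the roots are 3 and 2. Since |3| > |2| and the coefficient of 3^m is non-zero, the ratio tends to 3.

3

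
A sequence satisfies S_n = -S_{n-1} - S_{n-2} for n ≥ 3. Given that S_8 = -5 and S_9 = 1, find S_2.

-5

Rearranging, S_{n-2} = -(S_n + S_{n-1}).
S_7 = -(1 + (-5)) = 4
S_6 = -(-5 + 4) = 1
S_5 = -(4 + 1) = -5
S_4 = -(1 + (-5)) = 4
S_3 = -(-5 + 4) = 1
S_2 = -(4 + 1) = -5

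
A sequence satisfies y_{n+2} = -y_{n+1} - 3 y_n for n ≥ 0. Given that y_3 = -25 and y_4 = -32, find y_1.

Rearranging, y_{n-2} = (y_n + y_{n-1}) / -3.
y_2 = (-32 + (-25)) / -3 = -57/-3 = 19
y_1 = (-25 + 19) / -3 = -6/-3 = 2

2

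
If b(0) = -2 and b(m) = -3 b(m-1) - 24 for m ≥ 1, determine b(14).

19131870

The fixed point is -24/(1 + 3) = -6, so b(m) + 6 = -3(b(m-1) + 6).
Hence b(m) = 4·(-3)^m - 6.
b(14) = 4·(-3)^{14} - 6 = 4·4782969 - 6 = 19131870.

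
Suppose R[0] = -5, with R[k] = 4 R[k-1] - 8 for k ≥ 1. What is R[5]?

R[1] = 4(-5) - 8 = -28
R[2] = 4(-28) - 8 = -120
R[3] = 4(-120) - 8 = -488
R[4] = 4(-488) - 8 = -1960
R[5] = 4(-1960) - 8 = -7848

-7848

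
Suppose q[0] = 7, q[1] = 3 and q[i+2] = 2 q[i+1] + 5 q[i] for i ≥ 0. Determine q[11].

2207777

q[2] = 2*3 + 5*7 = 41
q[3] = 2*41 + 5*3 = 97
q[4] = 2*97 + 5*41 = 399
q[5] = 2*399 + 5*97 = 1283
q[6] = 2*1283 + 5*399 = 4561
q[7] = 2*4561 + 5*1283 = 15537
q[8] = 2*15537 + 5*4561 = 53879
q[9] = 2*53879 + 5*15537 = 185443
q[10] = 2*185443 + 5*53879 = 640281
q[11] = 2*640281 + 5*185443 = 2207777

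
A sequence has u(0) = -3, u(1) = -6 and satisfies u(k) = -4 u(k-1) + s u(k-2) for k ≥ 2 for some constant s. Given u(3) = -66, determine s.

5

u(2) = 24 - 3s
u(3) = -96 + 6s
So -96 + 6s = -66, giving s = 5.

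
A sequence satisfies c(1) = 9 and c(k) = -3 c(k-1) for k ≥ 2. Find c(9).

c(2) = -3·9 = -27
c(3) = -3·(-27) = 81
c(4) = -3·81 = -243
c(5) = -3·(-243) = 729
c(6) = -3·729 = -2187
c(7) = -3·(-2187) = 6561
c(8) = -3·6561 = -19683
c(9) = -3·(-19683) = 59049

59049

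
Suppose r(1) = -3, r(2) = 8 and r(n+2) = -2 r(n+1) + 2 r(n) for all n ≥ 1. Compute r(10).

24960

r(3) = -2(8) + 2(-3) = -22
r(4) = -2(-22) + 2(8) = 60
r(5) = -2(60) + 2(-22) = -164
r(6) = -2(-164) + 2(60) = 448
r(7) = -2(448) + 2(-164) = -1224
r(8) = -2(-1224) + 2(448) = 3344
r(9) = -2(3344) + 2(-1224) = -9136
r(10) = -2(-9136) + 2(3344) = 24960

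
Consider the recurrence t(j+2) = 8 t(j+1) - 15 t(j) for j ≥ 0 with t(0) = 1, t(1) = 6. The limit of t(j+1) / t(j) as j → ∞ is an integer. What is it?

5

The characteristic equation is r^2 - 8r + 15 = 0, which factors as (r - 5)(r - 3) = 0.
So the roots are 5 and 3. Since |5| > |3| and the coefficient of 5^j is non-zero, the ratio tends to 5.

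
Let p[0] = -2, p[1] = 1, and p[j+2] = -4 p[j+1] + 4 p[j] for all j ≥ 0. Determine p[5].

1232

p[2] = -4(1) + 4(-2) = -12
p[3] = -4(-12) + 4(1) = 52
p[4] = -4(52) + 4(-12) = -256
p[5] = -4(-256) + 4(52) = 1232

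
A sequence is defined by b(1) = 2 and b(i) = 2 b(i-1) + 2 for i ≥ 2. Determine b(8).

510

b(2) = 2*2 + 2 = 6
b(3) = 2*6 + 2 = 14
b(4) = 2*14 + 2 = 30
b(5) = 2*30 + 2 = 62
b(6) = 2*62 + 2 = 126
b(7) = 2*126 + 2 = 254
b(8) = 2*254 + 2 = 510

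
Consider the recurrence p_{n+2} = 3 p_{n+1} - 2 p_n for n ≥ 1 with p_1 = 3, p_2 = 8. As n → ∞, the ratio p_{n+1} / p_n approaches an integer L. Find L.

The characteristic equation is r^2 - 3r + 2 = 0, which factors as (r - 2)(r - 1) = 0.
So the roots are 2 and 1. Since |2| > |1| and the coefficient of 2^n is non-zero, the ratio tends to 2.

2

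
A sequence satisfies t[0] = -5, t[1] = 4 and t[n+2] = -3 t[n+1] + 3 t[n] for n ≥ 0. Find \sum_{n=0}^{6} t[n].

-4093

t[2] = -3·4 + 3·(-5) = -27
t[3] = -3·(-27) + 3·4 = 93
t[4] = -3·93 + 3·(-27) = -360
t[5] = -3·(-360) + 3·93 = 1359
t[6] = -3·1359 + 3·(-360) = -5157
Sum = (-5) + 4 + (-27) + 93 + (-360) + 1359 + (-5157) = -4093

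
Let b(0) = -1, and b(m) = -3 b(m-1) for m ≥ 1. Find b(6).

-729

b(1) = -3(-1) = 3
b(2) = -3(3) = -9
b(3) = -3(-9) = 27
b(4) = -3(27) = -81
b(5) = -3(-81) = 243
b(6) = -3(243) = -729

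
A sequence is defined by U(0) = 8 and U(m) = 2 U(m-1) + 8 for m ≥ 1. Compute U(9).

8184

U(1) = 2·8 + 8 = 24
U(2) = 2·24 + 8 = 56
U(3) = 2·56 + 8 = 120
U(4) = 2·120 + 8 = 248
U(5) = 2·248 + 8 = 504
U(6) = 2·504 + 8 = 1016
U(7) = 2·1016 + 8 = 2040
U(8) = 2·2040 + 8 = 4088
U(9) = 2·4088 + 8 = 8184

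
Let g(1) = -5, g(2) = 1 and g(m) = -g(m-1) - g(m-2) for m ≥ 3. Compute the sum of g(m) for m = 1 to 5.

-4

g(3) = -1 - (-5) = 4
g(4) = -4 - 1 = -5
g(5) = -(-5) - 4 = 1
Sum = (-5) + 1 + 4 + (-5) + 1 = -4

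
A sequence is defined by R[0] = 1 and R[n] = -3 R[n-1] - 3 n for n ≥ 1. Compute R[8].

R[1] = -3·1 - 3 = -6
R[2] = -3·(-6) - 6 = 12
R[3] = -3·12 - 9 = -45
R[4] = -3·(-45) - 12 = 123
R[5] = -3·123 - 15 = -384
R[6] = -3·(-384) - 18 = 1134
R[7] = -3·1134 - 21 = -3423
R[8] = -3·(-3423) - 24 = 10245

10245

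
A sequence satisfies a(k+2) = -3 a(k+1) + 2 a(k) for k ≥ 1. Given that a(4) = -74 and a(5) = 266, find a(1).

5

Rearranging, a(k-2) = (a(k) + 3 a(k-1)) / 2.
a(3) = (266 + 3*(-74)) / 2 = 44/2 = 22
a(2) = (-74 + 3*22) / 2 = -8/2 = -4
a(1) = (22 + 3*(-4)) / 2 = 10/2 = 5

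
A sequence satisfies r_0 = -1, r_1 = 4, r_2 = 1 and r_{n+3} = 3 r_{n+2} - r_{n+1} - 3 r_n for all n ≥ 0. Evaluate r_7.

r_3 = 3*1 - 4 - 3*(-1) = 2
r_4 = 3*2 - 1 - 3*4 = -7
r_5 = 3*(-7) - 2 - 3*1 = -26
r_6 = 3*(-26) - (-7) - 3*2 = -77
r_7 = 3*(-77) - (-26) - 3*(-7) = -184

-184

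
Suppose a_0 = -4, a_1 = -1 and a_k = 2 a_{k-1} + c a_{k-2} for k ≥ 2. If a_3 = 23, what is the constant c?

a_2 = -2 - 4c
a_3 = -4 - 9c
So -4 - 9c = 23, giving c = -3.

-3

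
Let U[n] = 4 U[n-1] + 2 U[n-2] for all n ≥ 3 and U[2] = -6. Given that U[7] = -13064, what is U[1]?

-5

Let U[1] = y.
U[3] = -24 + 2y
U[4] = -108 + 8y
U[5] = -480 + 36y
U[6] = -2136 + 160y
U[7] = -9504 + 712y
So -9504 + 712y = -13064, giving y = -5.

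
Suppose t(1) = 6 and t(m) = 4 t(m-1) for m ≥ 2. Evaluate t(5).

1536

t(2) = 4(6) = 24
t(3) = 4(24) = 96
t(4) = 4(96) = 384
t(5) = 4(384) = 1536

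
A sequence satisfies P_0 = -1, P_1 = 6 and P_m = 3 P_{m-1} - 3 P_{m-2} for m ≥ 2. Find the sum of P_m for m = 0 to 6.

251

P_2 = 3(6) - 3(-1) = 21
P_3 = 3(21) - 3(6) = 45
P_4 = 3(45) - 3(21) = 72
P_5 = 3(72) - 3(45) = 81
P_6 = 3(81) - 3(72) = 27
Sum = (-1) + 6 + 21 + 45 + 72 + 81 + 27 = 251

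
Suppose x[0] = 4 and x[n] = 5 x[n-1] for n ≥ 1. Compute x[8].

x[1] = 5·4 = 20
x[2] = 5·20 = 100
x[3] = 5·100 = 500
x[4] = 5·500 = 2500
x[5] = 5·2500 = 12500
x[6] = 5·12500 = 62500
x[7] = 5·62500 = 312500
x[8] = 5·312500 = 1562500

1562500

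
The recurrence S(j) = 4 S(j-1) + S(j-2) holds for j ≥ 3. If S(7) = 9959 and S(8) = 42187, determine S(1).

Rearranging, S(j-2) = S(j) - 4 S(j-1).
S(6) = 42187 - 4*9959 = 2351
S(5) = 9959 - 4*2351 = 555
S(4) = 2351 - 4*555 = 131
S(3) = 555 - 4*131 = 31
S(2) = 131 - 4*31 = 7
S(1) = 31 - 4*7 = 3

3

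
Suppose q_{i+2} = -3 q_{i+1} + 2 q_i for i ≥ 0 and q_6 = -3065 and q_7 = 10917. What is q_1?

Rearranging, q_{i-2} = (q_i + 3 q_{i-1}) / 2.
q_5 = (10917 + 3*(-3065)) / 2 = 1722/2 = 861
q_4 = (-3065 + 3*861) / 2 = -482/2 = -241
q_3 = (861 + 3*(-241)) / 2 = 138/2 = 69
q_2 = (-241 + 3*69) / 2 = -34/2 = -17
q_1 = (69 + 3*(-17)) / 2 = 18/2 = 9

9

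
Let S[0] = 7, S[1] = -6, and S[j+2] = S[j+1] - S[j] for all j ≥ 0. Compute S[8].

-13

S[2] = (-6) - 7 = -13
S[3] = (-13) - (-6) = -7
S[4] = (-7) - (-13) = 6
S[5] = 6 - (-7) = 13
S[6] = 13 - 6 = 7
S[7] = 7 - 13 = -6
S[8] = (-6) - 7 = -13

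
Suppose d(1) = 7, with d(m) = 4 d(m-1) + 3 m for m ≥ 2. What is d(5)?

d(2) = 4·7 + 6 = 34
d(3) = 4·34 + 9 = 145
d(4) = 4·145 + 12 = 592
d(5) = 4·592 + 15 = 2383

2383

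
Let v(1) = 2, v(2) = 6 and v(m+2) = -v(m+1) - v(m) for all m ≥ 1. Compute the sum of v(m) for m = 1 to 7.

2

v(3) = -6 - 2 = -8
v(4) = -(-8) - 6 = 2
v(5) = -2 - (-8) = 6
v(6) = -6 - 2 = -8
v(7) = -(-8) - 6 = 2
Sum = 2 + 6 + (-8) + 2 + 6 + (-8) + 2 = 2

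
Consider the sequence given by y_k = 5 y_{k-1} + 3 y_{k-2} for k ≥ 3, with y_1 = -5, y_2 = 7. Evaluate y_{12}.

106774576

y_3 = 5*7 + 3*(-5) = 20
y_4 = 5*20 + 3*7 = 121
y_5 = 5*121 + 3*20 = 665
y_6 = 5*665 + 3*121 = 3688
y_7 = 5*3688 + 3*665 = 20435
y_8 = 5*20435 + 3*3688 = 113239
y_9 = 5*113239 + 3*20435 = 627500
y_{10} = 5*627500 + 3*113239 = 3477217
y_{11} = 5*3477217 + 3*627500 = 19268585
y_{12} = 5*19268585 + 3*3477217 = 106774576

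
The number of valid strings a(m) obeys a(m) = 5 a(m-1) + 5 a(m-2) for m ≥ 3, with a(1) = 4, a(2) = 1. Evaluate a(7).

26500

a(3) = 5(1) + 5(4) = 25
a(4) = 5(25) + 5(1) = 130
a(5) = 5(130) + 5(25) = 775
a(6) = 5(775) + 5(130) = 4525
a(7) = 5(4525) + 5(775) = 26500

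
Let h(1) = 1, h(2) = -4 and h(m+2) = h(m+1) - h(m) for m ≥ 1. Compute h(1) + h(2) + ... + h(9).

-8

h(3) = (-4) - 1 = -5
h(4) = (-5) - (-4) = -1
h(5) = (-1) - (-5) = 4
h(6) = 4 - (-1) = 5
h(7) = 5 - 4 = 1
h(8) = 1 - 5 = -4
h(9) = (-4) - 1 = -5
Sum = 1 + (-4) + (-5) + (-1) + 4 + 5 + 1 + (-4) + (-5) = -8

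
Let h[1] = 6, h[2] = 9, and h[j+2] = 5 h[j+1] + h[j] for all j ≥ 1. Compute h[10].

5175504

h[3] = 5(9) + 6 = 51
h[4] = 5(51) + 9 = 264
h[5] = 5(264) + 51 = 1371
h[6] = 5(1371) + 264 = 7119
h[7] = 5(7119) + 1371 = 36966
h[8] = 5(36966) + 7119 = 191949
h[9] = 5(191949) + 36966 = 996711
h[10] = 5(996711) + 191949 = 5175504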